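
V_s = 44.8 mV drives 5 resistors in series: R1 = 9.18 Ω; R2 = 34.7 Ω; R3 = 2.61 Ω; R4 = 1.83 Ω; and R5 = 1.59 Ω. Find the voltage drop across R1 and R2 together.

Total series resistance ΣR = 9.18 + 34.7 + 2.61 + 1.83 + 1.59 = 49.91 Ω.
R_{R1..R2} = 9.18 + 34.7 = 43.88 Ω.
By the voltage-divider rule, V = 44.8 × 43.88/49.91 = 39.39 mV.

V ≈ 39.4 mV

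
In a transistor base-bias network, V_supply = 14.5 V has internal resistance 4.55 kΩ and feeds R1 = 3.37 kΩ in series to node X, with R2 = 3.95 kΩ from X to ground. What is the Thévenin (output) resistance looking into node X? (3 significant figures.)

R_th ≈ 2.64 kΩ

R1' = 4.55 + 3.37 = 7.920 kΩ (source resistance + R1).
Zeroing V_supply shorts the top of R1' to ground, so R_th = R1' ‖ R2 = 2.636 kΩ.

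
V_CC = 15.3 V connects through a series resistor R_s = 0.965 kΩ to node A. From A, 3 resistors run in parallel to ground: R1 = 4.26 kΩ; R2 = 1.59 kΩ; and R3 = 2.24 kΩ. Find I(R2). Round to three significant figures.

Parallel bank: R_p = 1/(1/4.26 + 1/1.59 + 1/2.24) = 0.7633 kΩ.
Node voltage V_A = V_CC · R_p/(R_s + R_p) = 15.3 × 0.4416 = 6.757 V.
Branch current I = V_A/R2 = 6.757/1.59 = 4.250 mA.

I ≈ 4.25 mA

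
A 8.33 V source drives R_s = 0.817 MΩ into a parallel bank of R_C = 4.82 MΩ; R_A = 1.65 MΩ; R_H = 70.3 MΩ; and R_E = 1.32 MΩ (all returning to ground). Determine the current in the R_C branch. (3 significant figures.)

I ≈ 0.753 µA

Parallel bank: R_p = 1/(1/4.82 + 1/1.65 + 1/70.3 + 1/1.32) = 0.6308 MΩ.
Node voltage V_A = V_in · R_p/(R_s + R_p) = 8.33 × 0.4357 = 3.629 V.
Branch current I = V_A/R_C = 3.629/4.82 = 0.7530 µA.
(Check via current divider: I_total = 5.754 µA; share G_k/ΣG = 0.1309 → same result.)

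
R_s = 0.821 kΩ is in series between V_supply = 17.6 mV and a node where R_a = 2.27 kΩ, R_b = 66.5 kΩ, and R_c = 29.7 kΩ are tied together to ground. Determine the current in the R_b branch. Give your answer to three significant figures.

I ≈ 0.189 µA

Combine the parallel branches: R_p = (1/2.27 + 1/66.5 + 1/29.7)⁻¹ = 2.044 kΩ.
V_A by voltage divider: V_A = 17.6 × 2.044/(0.821 + 2.044) = 12.56 mV.
Branch current I = V_A/R_b = 12.56/66.5 = 0.1888 µA.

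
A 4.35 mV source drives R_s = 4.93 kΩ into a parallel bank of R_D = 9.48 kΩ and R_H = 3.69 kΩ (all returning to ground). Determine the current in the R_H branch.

I ≈ 0.413 µA

Combine the parallel branches: R_p = (1/9.48 + 1/3.69)⁻¹ = 2.656 kΩ.
V_A by voltage divider: V_A = 4.35 × 2.656/(4.93 + 2.656) = 1.523 mV.
Branch current I = V_A/R_H = 1.523/3.69 = 0.4128 µA.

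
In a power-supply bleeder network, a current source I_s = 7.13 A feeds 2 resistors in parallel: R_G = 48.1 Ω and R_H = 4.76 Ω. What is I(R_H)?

Two-branch current divider: I_k = I_s · R_other/(R_1 + R_2).
So I = 7.13 × 48.1/52.86 = 6.488 A.

I ≈ 6.49 A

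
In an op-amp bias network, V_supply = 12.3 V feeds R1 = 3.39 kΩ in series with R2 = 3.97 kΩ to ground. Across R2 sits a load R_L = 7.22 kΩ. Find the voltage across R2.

V_out ≈ 5.29 V

First combine the lower leg with the load: R2 ‖ R_L = 2.562 kΩ.
Voltage divider with the loaded lower leg: V_out = 12.3 × 2.562/(3.39 + 2.562) = 12.3 × 0.4304 = 5.294 V.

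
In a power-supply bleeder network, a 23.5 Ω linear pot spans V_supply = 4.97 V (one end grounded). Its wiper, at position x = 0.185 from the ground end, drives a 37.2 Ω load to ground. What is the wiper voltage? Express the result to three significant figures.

V_out ≈ 0.839 V

Split the track: R_lower = x·R_p = 4.348 Ω, R_upper = (1−x)·R_p = 19.15 Ω.
Lower segment in parallel with the load: 4.348 ‖ 37.2 = 3.893 Ω.
V_out = 4.97 × 3.893/(19.15 + 3.893) = 0.8395 V.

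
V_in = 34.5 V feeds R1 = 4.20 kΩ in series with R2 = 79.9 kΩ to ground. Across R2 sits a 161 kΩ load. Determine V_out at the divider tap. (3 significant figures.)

The load sits in parallel with R2, giving an effective lower resistance R2' = R2·R_L/(R2+R_L) = 53.40 kΩ.
Now apply the divider: V_out = 34.5 × 0.9271 = 31.98 V.
(Unloaded it would be 32.8 V; the load pulls it down.)

V_out ≈ 32.0 V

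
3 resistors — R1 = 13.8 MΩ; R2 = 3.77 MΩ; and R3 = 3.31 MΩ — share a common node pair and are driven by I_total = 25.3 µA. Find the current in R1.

ΣG = 1/13.8 + 1/3.77 + 1/3.31 = 0.6398.
R1 takes the fraction G_k/ΣG = 0.07246/0.6398 = 0.1133, so I = 25.3 × 0.1133 = 2.865 µA.

I ≈ 2.87 µA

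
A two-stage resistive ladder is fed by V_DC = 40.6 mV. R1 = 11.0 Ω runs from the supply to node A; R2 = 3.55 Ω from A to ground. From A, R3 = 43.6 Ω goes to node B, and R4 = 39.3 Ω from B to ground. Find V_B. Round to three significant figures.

The second stage (R3 + R4 = 82.90 Ω) loads node A in parallel with R2.
Effective lower resistance at A: R2 ‖ 82.90 = 3.404 Ω.
First divider: V_A = V_DC · 3.404/(11.0 + 3.404) = 9.595 mV.
Stage 2 is unloaded, so V_B = V_A · R4/(R3+R4) = 9.595 × 39.3/82.90 = 4.549 mV.

V_B ≈ 4.55 mV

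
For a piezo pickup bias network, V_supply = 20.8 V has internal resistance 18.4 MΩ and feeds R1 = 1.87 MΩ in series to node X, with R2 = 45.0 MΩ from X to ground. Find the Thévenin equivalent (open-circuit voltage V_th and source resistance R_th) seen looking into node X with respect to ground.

V_th ≈ 14.3 V, R_th ≈ 14.0 MΩ

R1' = 18.4 + 1.87 = 20.27 MΩ (source resistance + R1).
With X open, the divider is unloaded: V_th = 20.8 × 45.0/65.27 = 14.34 V.
Looking into X with the source shorted: R_th = R1'·R2/(R1'+R2) = 20.27 × 45.0/65.27 = 13.98 MΩ.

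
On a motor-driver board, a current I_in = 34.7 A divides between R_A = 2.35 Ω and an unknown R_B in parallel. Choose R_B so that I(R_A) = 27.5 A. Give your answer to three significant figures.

The fraction through R_A equals R_B/(R_A+R_B).
27.5/34.7 = R_B/(R_A + R_B) → R_B = R_A · (0.7925)/(1 − 0.7925) = 2.35 × 3.819 = 8.976 Ω.

R_B ≈ 8.98 Ω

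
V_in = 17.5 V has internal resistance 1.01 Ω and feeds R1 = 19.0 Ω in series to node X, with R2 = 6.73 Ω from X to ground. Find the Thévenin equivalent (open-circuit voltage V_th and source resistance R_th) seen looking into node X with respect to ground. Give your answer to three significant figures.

V_th ≈ 4.40 V, R_th ≈ 5.04 Ω

R1' = 1.01 + 19.0 = 20.01 Ω (source resistance + R1).
With X open, the divider is unloaded: V_th = 17.5 × 6.73/26.74 = 4.404 V.
Looking into X with the source shorted: R_th = R1'·R2/(R1'+R2) = 20.01 × 6.73/26.74 = 5.036 Ω.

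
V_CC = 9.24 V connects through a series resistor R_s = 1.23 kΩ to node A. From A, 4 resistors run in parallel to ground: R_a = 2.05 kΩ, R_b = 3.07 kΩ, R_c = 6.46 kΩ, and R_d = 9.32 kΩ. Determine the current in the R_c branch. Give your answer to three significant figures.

I ≈ 0.616 mA

Equivalent of the parallel group: R_p = 0.9297 kΩ.
V_A by voltage divider: V_A = 9.24 × 0.9297/(1.23 + 0.9297) = 3.978 V.
Branch current I = V_A/R_c = 3.978/6.46 = 0.6157 mA.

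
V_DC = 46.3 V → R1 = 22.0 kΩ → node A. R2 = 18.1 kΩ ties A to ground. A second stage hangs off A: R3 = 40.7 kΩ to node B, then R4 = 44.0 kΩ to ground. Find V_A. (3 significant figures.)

The second stage (R3 + R4 = 84.70 kΩ) loads node A in parallel with R2.
Effective lower resistance at A: R2 ‖ 84.70 = 14.91 kΩ.
So V_A = 46.3 × 0.4040 = 18.71 V.

V_A ≈ 18.7 V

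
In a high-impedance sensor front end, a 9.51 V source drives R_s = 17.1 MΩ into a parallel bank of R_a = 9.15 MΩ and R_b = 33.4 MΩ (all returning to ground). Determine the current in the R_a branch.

I ≈ 0.307 µA

Parallel bank: R_p = 1/(1/9.15 + 1/33.4) = 7.182 MΩ.
Node voltage V_A = V_DC · R_p/(R_s + R_p) = 9.51 × 0.2958 = 2.813 V.
I(R_a) = V_A / R_a = 2.813/9.15 = 0.3074 µA.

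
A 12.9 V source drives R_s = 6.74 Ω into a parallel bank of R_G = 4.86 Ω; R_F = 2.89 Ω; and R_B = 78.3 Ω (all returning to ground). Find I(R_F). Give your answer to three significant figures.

I ≈ 0.929 A

Combine the parallel branches: R_p = (1/4.86 + 1/2.89 + 1/78.3)⁻¹ = 1.771 Ω.
V_A by voltage divider: V_A = 12.9 × 1.771/(6.74 + 1.771) = 2.685 V.
Branch current I = V_A/R_F = 2.685/2.89 = 0.9289 A.
(Check via current divider: I_total = 1.516 A; share G_k/ΣG = 0.6129 → same result.)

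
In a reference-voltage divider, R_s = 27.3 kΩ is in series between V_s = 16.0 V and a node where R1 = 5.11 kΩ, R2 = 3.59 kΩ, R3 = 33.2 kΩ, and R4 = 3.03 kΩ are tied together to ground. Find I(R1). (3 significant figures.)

Equivalent of the parallel group: R_p = 1.198 kΩ.
V_A by voltage divider: V_A = 16.0 × 1.198/(27.3 + 1.198) = 0.6729 V.
I(R1) = V_A / R1 = 0.6729/5.11 = 0.1317 mA.
(Equivalently: I_total = 0.5614 mA, then current-divider fraction G_k/ΣG = 0.2345.)

I ≈ 0.132 mA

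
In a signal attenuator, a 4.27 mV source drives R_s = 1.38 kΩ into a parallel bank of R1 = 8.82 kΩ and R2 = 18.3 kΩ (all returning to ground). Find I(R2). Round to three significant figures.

Equivalent of the parallel group: R_p = 5.952 kΩ.
V_A by voltage divider: V_A = 4.27 × 5.952/(1.38 + 5.952) = 3.466 mV.
Branch current I = V_A/R2 = 3.466/18.3 = 0.1894 µA.

I ≈ 0.189 µA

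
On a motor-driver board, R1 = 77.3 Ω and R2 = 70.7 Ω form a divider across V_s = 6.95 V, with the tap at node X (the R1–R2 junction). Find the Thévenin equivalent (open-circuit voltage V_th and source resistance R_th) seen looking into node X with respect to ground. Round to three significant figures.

V_th ≈ 3.32 V, R_th ≈ 36.9 Ω

Open-circuit (no load on X): V_th = V_s · R2/(R1 + R2) = 6.95 × 70.7/(77.30 + 70.7) = 3.320 V.
With V_s suppressed (replaced by a short), R_th = R1 ‖ R2 = (77.30 × 70.7)/(77.30 + 70.7) = 36.93 Ω.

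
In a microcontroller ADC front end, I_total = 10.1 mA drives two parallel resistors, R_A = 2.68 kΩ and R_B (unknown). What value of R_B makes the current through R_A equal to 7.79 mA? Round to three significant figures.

Two-branch current divider: I_A = I_total · R_B/(R_A + R_B).
With f = 0.7713, R_B = R_A · f/(1−f) = 2.68 × 3.372 = 9.038 kΩ.

R_B ≈ 9.04 kΩ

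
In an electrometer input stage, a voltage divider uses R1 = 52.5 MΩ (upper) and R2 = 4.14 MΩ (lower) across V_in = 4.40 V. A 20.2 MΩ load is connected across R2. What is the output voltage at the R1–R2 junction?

V_out ≈ 0.270 V

The load sits in parallel with R2, giving an effective lower resistance R2' = R2·R_L/(R2+R_L) = 3.436 MΩ.
Voltage divider with the loaded lower leg: V_out = 4.40 × 3.436/(52.5 + 3.436) = 4.40 × 0.06142 = 0.2703 V.
(Unloaded it would be 0.322 V; the load pulls it down.)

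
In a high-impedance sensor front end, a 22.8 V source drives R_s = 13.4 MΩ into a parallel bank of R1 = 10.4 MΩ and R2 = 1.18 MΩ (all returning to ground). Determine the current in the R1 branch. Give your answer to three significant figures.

Parallel bank: R_p = 1/(1/10.4 + 1/1.18) = 1.060 MΩ.
Node voltage V_A = V_supply · R_p/(R_s + R_p) = 22.8 × 0.07329 = 1.671 V.
I(R1) = V_A / R1 = 1.671/10.4 = 0.1607 µA.

I ≈ 0.161 µA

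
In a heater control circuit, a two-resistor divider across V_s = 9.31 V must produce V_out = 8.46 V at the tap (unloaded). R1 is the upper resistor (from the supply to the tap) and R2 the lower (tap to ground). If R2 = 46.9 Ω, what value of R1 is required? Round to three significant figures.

Required fraction k = V_out/V_s = 0.9087.
Rearranging, R1 = R2·(1−k)/k = 46.9 × 0.1005 = 4.712 Ω.

R1 ≈ 4.71 Ω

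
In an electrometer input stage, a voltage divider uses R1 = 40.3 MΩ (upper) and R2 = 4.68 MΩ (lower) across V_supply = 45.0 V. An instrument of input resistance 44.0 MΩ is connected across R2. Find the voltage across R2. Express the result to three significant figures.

V_out ≈ 4.27 V

The load sits in parallel with R2, giving an effective lower resistance R2' = R2·R_L/(R2+R_L) = 4.230 MΩ.
Voltage divider with the loaded lower leg: V_out = 45.0 × 4.230/(40.3 + 4.230) = 45.0 × 0.09499 = 4.275 V.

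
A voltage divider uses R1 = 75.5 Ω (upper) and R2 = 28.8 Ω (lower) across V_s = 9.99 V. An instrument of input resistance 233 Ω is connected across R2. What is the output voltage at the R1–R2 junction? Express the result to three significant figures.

First combine the lower leg with the load: R2 ‖ R_L = 25.63 Ω.
Then V_out = V_s · R2'/(R1 + R2') = 9.99 × 25.63/101.1 = 2.532 V.

V_out ≈ 2.53 V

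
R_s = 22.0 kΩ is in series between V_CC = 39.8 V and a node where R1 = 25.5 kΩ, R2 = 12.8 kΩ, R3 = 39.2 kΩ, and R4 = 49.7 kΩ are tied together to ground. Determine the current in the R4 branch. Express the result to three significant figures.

Combine the parallel branches: R_p = (1/25.5 + 1/12.8 + 1/39.2 + 1/49.7)⁻¹ = 6.136 kΩ.
V_A by voltage divider: V_A = 39.8 × 6.136/(22.0 + 6.136) = 8.680 V.
Branch current I = V_A/R4 = 8.680/49.7 = 0.1746 mA.

I ≈ 0.175 mA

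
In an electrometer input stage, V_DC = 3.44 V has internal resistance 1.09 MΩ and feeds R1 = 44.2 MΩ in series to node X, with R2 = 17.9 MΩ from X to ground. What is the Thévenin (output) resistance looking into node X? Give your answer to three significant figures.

R1' = 1.09 + 44.2 = 45.29 MΩ (source resistance + R1).
Zeroing V_DC shorts the top of R1' to ground, so R_th = R1' ‖ R2 = 12.83 MΩ.

R_th ≈ 12.8 MΩ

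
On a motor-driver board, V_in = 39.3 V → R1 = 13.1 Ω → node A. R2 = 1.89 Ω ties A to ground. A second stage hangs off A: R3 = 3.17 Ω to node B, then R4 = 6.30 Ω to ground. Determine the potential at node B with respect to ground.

V_B ≈ 2.81 V

The second stage (R3 + R4 = 9.470 Ω) loads node A in parallel with R2.
R2 ‖ (R3+R4) = 1.576 Ω.
V_A = 39.3 × 1.576/(13.1 + 1.576) = 4.219 V.
Then the unloaded second divider: V_B = V_A × R4/(R3+R4) = 4.219 × 0.6653 = 2.807 V.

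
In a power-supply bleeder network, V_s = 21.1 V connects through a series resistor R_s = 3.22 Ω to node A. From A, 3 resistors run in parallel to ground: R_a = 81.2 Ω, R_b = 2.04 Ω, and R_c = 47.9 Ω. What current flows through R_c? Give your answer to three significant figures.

Parallel bank: R_p = 1/(1/81.2 + 1/2.04 + 1/47.9) = 1.911 Ω.
V_A = 21.1 × 1.911/5.131 = 7.858 V.
I(R_c) = V_A / R_c = 7.858/47.9 = 0.1640 A.
(Equivalently: I_total = 4.113 A, then current-divider fraction G_k/ΣG = 0.03989.)

I ≈ 0.164 A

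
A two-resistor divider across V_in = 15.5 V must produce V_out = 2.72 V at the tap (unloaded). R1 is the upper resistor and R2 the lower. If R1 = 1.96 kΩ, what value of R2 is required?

R2 ≈ 0.417 kΩ

The divider ratio is R2/(R1+R2) = 2.72/15.5 = 0.1755.
So R2 = R1 · V_out/(V_in − V_out) = 1.96 × 2.72/(15.5 − 2.72) = 1.96 × 0.2128 = 0.4172 kΩ.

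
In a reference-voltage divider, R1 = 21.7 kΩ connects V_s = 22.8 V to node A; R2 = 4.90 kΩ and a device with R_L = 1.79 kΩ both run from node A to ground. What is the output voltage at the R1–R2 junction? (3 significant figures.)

The load sits in parallel with R2, giving an effective lower resistance R2' = R2·R_L/(R2+R_L) = 1.311 kΩ.
Voltage divider with the loaded lower leg: V_out = 22.8 × 1.311/(21.7 + 1.311) = 22.8 × 0.05698 = 1.299 V.

V_out ≈ 1.30 V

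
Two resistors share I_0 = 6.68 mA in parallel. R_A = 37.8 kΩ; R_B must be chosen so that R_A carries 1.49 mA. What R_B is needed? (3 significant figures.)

R_B ≈ 10.9 kΩ

Two-branch current divider: I_A = I_0 · R_B/(R_A + R_B).
1.49/6.68 = R_B/(R_A + R_B) → R_B = R_A · (0.2231)/(1 − 0.2231) = 37.8 × 0.2871 = 10.85 kΩ.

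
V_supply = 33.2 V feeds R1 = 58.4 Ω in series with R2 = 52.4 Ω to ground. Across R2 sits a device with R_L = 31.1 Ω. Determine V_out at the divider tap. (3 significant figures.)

V_out ≈ 8.32 V

The load sits in parallel with R2, giving an effective lower resistance R2' = R2·R_L/(R2+R_L) = 19.52 Ω.
Then V_out = V_supply · R2'/(R1 + R2') = 33.2 × 19.52/77.92 = 8.316 V.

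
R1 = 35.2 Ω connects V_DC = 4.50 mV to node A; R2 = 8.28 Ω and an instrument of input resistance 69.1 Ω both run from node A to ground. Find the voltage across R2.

The load sits in parallel with R2, giving an effective lower resistance R2' = R2·R_L/(R2+R_L) = 7.394 Ω.
Now apply the divider: V_out = 4.50 × 0.1736 = 0.7812 mV.

V_out ≈ 0.781 mV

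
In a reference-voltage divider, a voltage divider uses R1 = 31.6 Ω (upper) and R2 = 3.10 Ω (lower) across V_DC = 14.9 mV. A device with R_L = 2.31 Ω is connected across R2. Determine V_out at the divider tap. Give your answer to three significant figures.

R2 ‖ R_L = (3.10 × 2.31)/(3.10 + 2.31) = 1.324 Ω.
Voltage divider with the loaded lower leg: V_out = 14.9 × 1.324/(31.6 + 1.324) = 14.9 × 0.04020 = 0.5990 mV.
(Unloaded it would be 1.33 mV; the load pulls it down.)

V_out ≈ 0.599 mV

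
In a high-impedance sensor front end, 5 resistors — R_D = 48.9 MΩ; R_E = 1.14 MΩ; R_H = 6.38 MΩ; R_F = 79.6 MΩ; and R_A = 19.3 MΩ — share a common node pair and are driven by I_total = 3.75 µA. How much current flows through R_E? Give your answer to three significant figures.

I ≈ 2.94 µA

ΣG = 1/48.9 + 1/1.14 + 1/6.38 + 1/79.6 + 1/19.3 = 1.119.
Current divider: I(R_E) = I_total · G_k/ΣG = 3.75 × (0.8772/1.119) = 3.75 × 0.7841 = 2.940 µA.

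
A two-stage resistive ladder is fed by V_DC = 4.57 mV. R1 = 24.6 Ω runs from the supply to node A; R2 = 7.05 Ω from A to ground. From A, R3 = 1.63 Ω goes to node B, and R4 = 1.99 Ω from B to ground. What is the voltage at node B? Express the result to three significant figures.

V_B ≈ 0.223 mV

The second stage (R3 + R4 = 3.620 Ω) loads node A in parallel with R2.
Effective lower resistance at A: R2 ‖ 3.620 = 2.392 Ω.
V_A = 4.57 × 2.392/(24.6 + 2.392) = 0.4050 mV.
Stage 2 is unloaded, so V_B = V_A · R4/(R3+R4) = 0.4050 × 1.99/3.620 = 0.2226 mV.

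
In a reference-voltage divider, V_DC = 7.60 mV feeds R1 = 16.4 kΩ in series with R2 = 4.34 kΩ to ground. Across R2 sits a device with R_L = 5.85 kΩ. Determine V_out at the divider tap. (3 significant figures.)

The load sits in parallel with R2, giving an effective lower resistance R2' = R2·R_L/(R2+R_L) = 2.492 kΩ.
Voltage divider with the loaded lower leg: V_out = 7.60 × 2.492/(16.4 + 2.492) = 7.60 × 0.1319 = 1.002 mV.
(Unloaded it would be 1.59 mV; the load pulls it down.)

V_out ≈ 1.00 mV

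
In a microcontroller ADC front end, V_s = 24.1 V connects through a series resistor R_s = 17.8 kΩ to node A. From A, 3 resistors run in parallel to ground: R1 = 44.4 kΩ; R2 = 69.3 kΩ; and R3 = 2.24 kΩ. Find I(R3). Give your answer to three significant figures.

Parallel bank: R_p = 1/(1/44.4 + 1/69.3 + 1/2.24) = 2.069 kΩ.
Node voltage V_A = V_s · R_p/(R_s + R_p) = 24.1 × 0.1041 = 2.509 V.
I(R3) = V_A / R3 = 2.509/2.24 = 1.120 mA.

I ≈ 1.12 mA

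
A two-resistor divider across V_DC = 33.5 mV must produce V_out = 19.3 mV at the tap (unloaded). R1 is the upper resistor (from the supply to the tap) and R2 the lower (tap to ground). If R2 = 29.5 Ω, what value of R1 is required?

R1 ≈ 21.7 Ω

V_out/V_DC = R2/(R1+R2) = 0.5761.
Rearranging, R1 = R2·(1−k)/k = 29.5 × 0.7358 = 21.70 Ω.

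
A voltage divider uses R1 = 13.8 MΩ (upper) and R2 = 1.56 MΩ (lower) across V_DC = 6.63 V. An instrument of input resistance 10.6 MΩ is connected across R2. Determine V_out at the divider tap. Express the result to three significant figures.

The load sits in parallel with R2, giving an effective lower resistance R2' = R2·R_L/(R2+R_L) = 1.360 MΩ.
Voltage divider with the loaded lower leg: V_out = 6.63 × 1.360/(13.8 + 1.360) = 6.63 × 0.08970 = 0.5947 V.

V_out ≈ 0.595 V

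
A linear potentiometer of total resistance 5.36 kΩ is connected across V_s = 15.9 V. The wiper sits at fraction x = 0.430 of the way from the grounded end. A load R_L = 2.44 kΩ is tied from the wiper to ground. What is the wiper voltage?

V_out ≈ 4.44 V

Split the track: R_lower = x·R_p = 2.305 kΩ, R_upper = (1−x)·R_p = 3.055 kΩ.
R_L loads the lower segment: effective lower R = 1.185 kΩ.
Loaded-divider output: V_out = 15.9 × 0.2795 = 4.444 V.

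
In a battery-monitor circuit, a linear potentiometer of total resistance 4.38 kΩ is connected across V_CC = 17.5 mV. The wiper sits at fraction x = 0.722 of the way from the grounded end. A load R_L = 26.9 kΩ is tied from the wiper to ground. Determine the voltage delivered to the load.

V_out ≈ 12.2 mV

Split the track: R_lower = x·R_p = 3.162 kΩ, R_upper = (1−x)·R_p = 1.218 kΩ.
R_L loads the lower segment: effective lower R = 2.830 kΩ.
Loaded-divider output: V_out = 17.5 × 0.6992 = 12.24 mV.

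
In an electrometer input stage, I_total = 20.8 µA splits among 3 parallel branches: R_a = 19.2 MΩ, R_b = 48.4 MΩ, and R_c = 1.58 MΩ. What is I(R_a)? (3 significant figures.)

ΣG = 1/19.2 + 1/48.4 + 1/1.58 = 0.7057.
R_a takes the fraction G_k/ΣG = 0.05208/0.7057 = 0.07381, so I = 20.8 × 0.07381 = 1.535 µA.

I ≈ 1.54 µA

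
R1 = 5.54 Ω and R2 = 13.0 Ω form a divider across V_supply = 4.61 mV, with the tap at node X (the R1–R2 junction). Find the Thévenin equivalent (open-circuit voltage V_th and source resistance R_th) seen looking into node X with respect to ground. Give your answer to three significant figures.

V_th is the unloaded tap voltage: V_supply · R2/(R1+R2) = 4.61 × 0.7012 = 3.232 mV.
With V_supply suppressed (replaced by a short), R_th = R1 ‖ R2 = (5.540 × 13.0)/(5.540 + 13.0) = 3.885 Ω.

V_th ≈ 3.23 mV, R_th ≈ 3.88 Ω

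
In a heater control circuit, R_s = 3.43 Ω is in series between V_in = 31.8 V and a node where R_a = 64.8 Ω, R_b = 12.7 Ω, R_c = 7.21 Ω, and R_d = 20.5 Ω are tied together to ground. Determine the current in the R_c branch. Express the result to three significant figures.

Parallel bank: R_p = 1/(1/64.8 + 1/12.7 + 1/7.21 + 1/20.5) = 3.551 Ω.
Node voltage V_A = V_in · R_p/(R_s + R_p) = 31.8 × 0.5086 = 16.17 V.
Branch current I = V_A/R_c = 16.17/7.21 = 2.243 A.

I ≈ 2.24 A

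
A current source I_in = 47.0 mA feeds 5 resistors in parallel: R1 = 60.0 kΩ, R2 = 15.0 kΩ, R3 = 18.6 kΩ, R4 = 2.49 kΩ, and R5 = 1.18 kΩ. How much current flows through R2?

ΣG = 1/60.0 + 1/15.0 + 1/18.6 + 1/2.49 + 1/1.18 = 1.386.
Current divider: I(R2) = I_in · G_k/ΣG = 47.0 × (0.06667/1.386) = 47.0 × 0.04809 = 2.260 mA.

I ≈ 2.26 mA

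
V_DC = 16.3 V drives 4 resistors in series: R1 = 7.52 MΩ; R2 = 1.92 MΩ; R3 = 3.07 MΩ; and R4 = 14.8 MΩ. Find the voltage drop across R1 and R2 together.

Series total: ΣR = 7.52 + 1.92 + 3.07 + 14.8 = 27.31 MΩ.
R_{R1..R2} = 7.52 + 1.92 = 9.440 MΩ.
V = V_DC · R/ΣR = 16.3 × 0.3457 = 5.634 V.

V ≈ 5.63 V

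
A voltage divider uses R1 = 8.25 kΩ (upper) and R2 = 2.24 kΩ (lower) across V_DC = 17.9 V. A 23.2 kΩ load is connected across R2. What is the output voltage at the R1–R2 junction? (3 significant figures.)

First combine the lower leg with the load: R2 ‖ R_L = 2.043 kΩ.
Now apply the divider: V_out = 17.9 × 0.1985 = 3.553 V.

V_out ≈ 3.55 V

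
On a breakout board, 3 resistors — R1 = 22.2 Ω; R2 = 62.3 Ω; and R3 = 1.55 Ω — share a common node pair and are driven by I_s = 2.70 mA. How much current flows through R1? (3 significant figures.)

ΣG = 1/22.2 + 1/62.3 + 1/1.55 = 0.7063.
R1 takes the fraction G_k/ΣG = 0.04505/0.7063 = 0.06378, so I = 2.70 × 0.06378 = 0.1722 mA.

I ≈ 0.172 mA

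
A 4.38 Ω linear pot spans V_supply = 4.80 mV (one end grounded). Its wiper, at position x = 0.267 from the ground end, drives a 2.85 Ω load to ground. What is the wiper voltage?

Lower segment x·R_p = 1.169 Ω; upper segment (1−x)·R_p = 3.211 Ω.
R_L loads the lower segment: effective lower R = 0.8292 Ω.
Loaded-divider output: V_out = 4.80 × 0.2053 = 0.9853 mV.

V_out ≈ 0.985 mV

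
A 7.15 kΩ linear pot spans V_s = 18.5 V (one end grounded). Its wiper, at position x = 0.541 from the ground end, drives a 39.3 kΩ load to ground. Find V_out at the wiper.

V_out ≈ 9.58 V

The pot divides into 3.282 kΩ above the wiper and 3.868 kΩ below.
R_L loads the lower segment: effective lower R = 3.522 kΩ.
Then V_out = V_s · 3.522/(3.282 + 3.522) = 9.576 V.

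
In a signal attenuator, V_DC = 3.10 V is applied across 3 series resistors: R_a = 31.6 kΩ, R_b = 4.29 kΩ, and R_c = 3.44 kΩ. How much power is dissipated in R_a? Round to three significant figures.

ΣR = 39.33 kΩ → I = 3.10/39.33 = 0.07882 mA.
V(R_a) = I·R = 2.491 V; P = V·I = 2.491 × 0.07882 = 0.1963 mW.

P ≈ 0.196 mW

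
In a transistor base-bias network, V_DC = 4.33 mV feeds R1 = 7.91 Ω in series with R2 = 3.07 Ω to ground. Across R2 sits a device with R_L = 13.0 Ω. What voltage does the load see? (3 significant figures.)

R2 ‖ R_L = (3.07 × 13.0)/(3.07 + 13.0) = 2.484 Ω.
Voltage divider with the loaded lower leg: V_out = 4.33 × 2.484/(7.91 + 2.484) = 4.33 × 0.2389 = 1.035 mV.

V_out ≈ 1.03 mV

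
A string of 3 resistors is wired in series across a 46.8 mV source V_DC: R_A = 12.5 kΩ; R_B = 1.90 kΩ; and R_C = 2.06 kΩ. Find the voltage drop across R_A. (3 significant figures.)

Total series resistance ΣR = 12.5 + 1.90 + 2.06 = 16.46 kΩ.
Voltage divider: V = V_DC · (12.50 / 16.46) = 46.8 × 0.7594 = 35.54 mV.

V ≈ 35.5 mV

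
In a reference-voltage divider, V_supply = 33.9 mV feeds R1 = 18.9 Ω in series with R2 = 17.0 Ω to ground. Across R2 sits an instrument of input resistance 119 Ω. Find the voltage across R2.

The load sits in parallel with R2, giving an effective lower resistance R2' = R2·R_L/(R2+R_L) = 14.88 Ω.
Voltage divider with the loaded lower leg: V_out = 33.9 × 14.88/(18.9 + 14.88) = 33.9 × 0.4404 = 14.93 mV.

V_out ≈ 14.9 mV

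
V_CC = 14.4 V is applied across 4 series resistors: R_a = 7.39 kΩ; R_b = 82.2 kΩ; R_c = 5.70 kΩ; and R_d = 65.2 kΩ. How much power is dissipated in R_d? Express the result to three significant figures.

P ≈ 0.525 mW

The common current is I = 14.4/160.5 = 0.08973 mA.
P = I²R = 0.008051 × 65.2 = 0.5249 mW.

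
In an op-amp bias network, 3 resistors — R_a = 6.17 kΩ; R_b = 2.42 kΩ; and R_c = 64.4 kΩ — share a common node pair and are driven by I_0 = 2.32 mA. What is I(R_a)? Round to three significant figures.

I ≈ 0.636 mA

ΣG = 1/6.17 + 1/2.42 + 1/64.4 = 0.5908.
R_a takes the fraction G_k/ΣG = 0.1621/0.5908 = 0.2743, so I = 2.32 × 0.2743 = 0.6364 mA.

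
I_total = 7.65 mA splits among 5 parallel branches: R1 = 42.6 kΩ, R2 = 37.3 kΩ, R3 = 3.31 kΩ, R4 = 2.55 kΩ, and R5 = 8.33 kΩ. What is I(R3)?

Conductances: ΣG = 1/42.6 + 1/37.3 + 1/3.31 + 1/2.55 + 1/8.33 = 0.8646 (1/kΩ).
Current divider: I(R3) = I_total · G_k/ΣG = 7.65 × (0.3021/0.8646) = 7.65 × 0.3494 = 2.673 mA.

I ≈ 2.67 mA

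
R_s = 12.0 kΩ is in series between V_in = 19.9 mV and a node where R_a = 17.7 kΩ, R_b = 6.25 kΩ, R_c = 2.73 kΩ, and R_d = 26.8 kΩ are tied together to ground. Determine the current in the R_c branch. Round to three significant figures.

Equivalent of the parallel group: R_p = 1.613 kΩ.
V_A = 19.9 × 1.613/13.61 = 2.357 mV.
Branch current I = V_A/R_c = 2.357/2.73 = 0.8635 µA.

I ≈ 0.864 µA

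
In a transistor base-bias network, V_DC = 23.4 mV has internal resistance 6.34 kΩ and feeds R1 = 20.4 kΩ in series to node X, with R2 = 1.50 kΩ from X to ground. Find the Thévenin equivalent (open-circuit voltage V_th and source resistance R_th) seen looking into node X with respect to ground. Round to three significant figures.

V_th ≈ 1.24 mV, R_th ≈ 1.42 kΩ

R1' = 6.34 + 20.4 = 26.74 kΩ (source resistance + R1).
Open-circuit (no load on X): V_th = V_DC · R2/(R1' + R2) = 23.4 × 1.50/(26.74 + 1.50) = 1.243 mV.
With V_DC suppressed (replaced by a short), R_th = R1' ‖ R2 = (26.74 × 1.50)/(26.74 + 1.50) = 1.420 kΩ.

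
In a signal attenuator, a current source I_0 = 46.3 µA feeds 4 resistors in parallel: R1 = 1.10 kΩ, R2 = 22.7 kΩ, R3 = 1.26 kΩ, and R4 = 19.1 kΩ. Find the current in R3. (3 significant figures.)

Conductances: ΣG = 1/1.10 + 1/22.7 + 1/1.26 + 1/19.1 = 1.799 (1/kΩ).
By the current-divider rule, I = I_0 · G_k/ΣG = 46.3 × 0.4411 = 20.42 µA.

I ≈ 20.4 µA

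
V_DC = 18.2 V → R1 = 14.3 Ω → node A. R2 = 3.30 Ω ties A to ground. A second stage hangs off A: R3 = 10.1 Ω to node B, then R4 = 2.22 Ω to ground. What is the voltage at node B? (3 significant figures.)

V_B ≈ 0.505 V

Node A sees R2 in parallel with the series input of stage 2, R3 + R4 = 12.32 Ω.
R2 ‖ (R3+R4) = 2.603 Ω.
V_A = 18.2 × 2.603/(14.3 + 2.603) = 2.803 V.
Then the unloaded second divider: V_B = V_A × R4/(R3+R4) = 2.803 × 0.1802 = 0.5050 V.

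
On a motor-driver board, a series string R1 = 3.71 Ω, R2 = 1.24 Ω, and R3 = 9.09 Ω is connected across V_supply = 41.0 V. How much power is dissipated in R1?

P ≈ 31.6 W

Series current I = V_supply/ΣR = 41.0/14.04 = 2.920 A.
P = I²R = 8.528 × 3.71 = 31.64 W.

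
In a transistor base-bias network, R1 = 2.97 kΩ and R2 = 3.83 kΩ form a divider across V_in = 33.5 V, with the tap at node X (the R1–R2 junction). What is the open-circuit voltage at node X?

V_th ≈ 18.9 V

V_th is the unloaded tap voltage: V_in · R2/(R1+R2) = 33.5 × 0.5632 = 18.87 V.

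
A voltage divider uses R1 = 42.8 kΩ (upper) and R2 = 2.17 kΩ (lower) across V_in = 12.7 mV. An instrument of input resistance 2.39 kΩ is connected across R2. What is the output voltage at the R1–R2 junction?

R2 ‖ R_L = (2.17 × 2.39)/(2.17 + 2.39) = 1.137 kΩ.
Then V_out = V_in · R2'/(R1 + R2') = 12.7 × 1.137/43.94 = 0.3287 mV.
(Unloaded it would be 0.613 mV; the load pulls it down.)

V_out ≈ 0.329 mV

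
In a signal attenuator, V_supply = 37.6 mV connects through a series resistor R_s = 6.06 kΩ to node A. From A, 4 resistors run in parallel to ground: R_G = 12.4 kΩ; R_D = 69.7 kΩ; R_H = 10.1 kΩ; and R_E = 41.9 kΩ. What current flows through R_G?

Combine the parallel branches: R_p = (1/12.4 + 1/69.7 + 1/10.1 + 1/41.9)⁻¹ = 4.590 kΩ.
Node voltage V_A = V_supply · R_p/(R_s + R_p) = 37.6 × 0.4310 = 16.20 mV.
Branch current I = V_A/R_G = 16.20/12.4 = 1.307 µA.

I ≈ 1.31 µA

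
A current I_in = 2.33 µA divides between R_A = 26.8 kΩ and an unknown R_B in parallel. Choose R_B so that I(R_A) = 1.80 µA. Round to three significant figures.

R_B ≈ 91.0 kΩ

The fraction through R_A equals R_B/(R_A+R_B).
With f = 0.7725, R_B = R_A · f/(1−f) = 26.8 × 3.396 = 91.02 kΩ.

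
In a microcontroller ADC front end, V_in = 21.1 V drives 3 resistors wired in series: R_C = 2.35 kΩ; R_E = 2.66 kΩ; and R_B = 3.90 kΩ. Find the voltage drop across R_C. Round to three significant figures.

Total series resistance ΣR = 2.35 + 2.66 + 3.90 = 8.910 kΩ.
By the voltage-divider rule, V = 21.1 × 2.350/8.910 = 5.565 V.

V ≈ 5.57 V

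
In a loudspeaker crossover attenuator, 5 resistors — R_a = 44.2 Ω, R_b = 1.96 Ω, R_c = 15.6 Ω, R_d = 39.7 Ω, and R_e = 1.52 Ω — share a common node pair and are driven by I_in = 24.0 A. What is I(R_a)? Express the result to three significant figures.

Conductances: ΣG = 1/44.2 + 1/1.96 + 1/15.6 + 1/39.7 + 1/1.52 = 1.280 (1/Ω).
Current divider: I(R_a) = I_in · G_k/ΣG = 24.0 × (0.02262/1.280) = 24.0 × 0.01768 = 0.4242 A.

I ≈ 0.424 A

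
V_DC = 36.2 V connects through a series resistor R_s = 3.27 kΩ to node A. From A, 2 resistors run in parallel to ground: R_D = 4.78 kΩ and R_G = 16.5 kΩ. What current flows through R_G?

Combine the parallel branches: R_p = (1/4.78 + 1/16.5)⁻¹ = 3.706 kΩ.
V_A = 36.2 × 3.706/6.976 = 19.23 V.
Branch current I = V_A/R_G = 19.23/16.5 = 1.166 mA.

I ≈ 1.17 mA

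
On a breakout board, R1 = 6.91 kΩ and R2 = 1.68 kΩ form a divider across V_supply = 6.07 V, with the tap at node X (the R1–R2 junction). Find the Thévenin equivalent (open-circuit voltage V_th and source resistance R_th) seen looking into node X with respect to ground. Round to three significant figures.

Open-circuit (no load on X): V_th = V_supply · R2/(R1 + R2) = 6.07 × 1.68/(6.910 + 1.68) = 1.187 V.
Looking into X with the source shorted: R_th = R1·R2/(R1+R2) = 6.910 × 1.68/8.590 = 1.351 kΩ.

V_th ≈ 1.19 V, R_th ≈ 1.35 kΩ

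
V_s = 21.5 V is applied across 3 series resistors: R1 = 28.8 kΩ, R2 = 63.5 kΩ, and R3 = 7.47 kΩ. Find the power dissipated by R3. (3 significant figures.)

P ≈ 0.347 mW

ΣR = 99.77 kΩ → I = 21.5/99.77 = 0.2155 mA.
P = I²R = 0.04644 × 7.47 = 0.3469 mW.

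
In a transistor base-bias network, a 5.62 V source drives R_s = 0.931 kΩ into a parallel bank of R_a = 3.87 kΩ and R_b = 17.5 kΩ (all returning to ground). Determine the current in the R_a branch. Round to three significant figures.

Parallel bank: R_p = 1/(1/3.87 + 1/17.5) = 3.169 kΩ.
Node voltage V_A = V_supply · R_p/(R_s + R_p) = 5.62 × 0.7729 = 4.344 V.
Branch current I = V_A/R_a = 4.344/3.87 = 1.122 mA.

I ≈ 1.12 mA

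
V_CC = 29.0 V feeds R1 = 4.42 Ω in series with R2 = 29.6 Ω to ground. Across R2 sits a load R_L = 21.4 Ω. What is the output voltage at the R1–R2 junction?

R2 ‖ R_L = (29.6 × 21.4)/(29.6 + 21.4) = 12.42 Ω.
Voltage divider with the loaded lower leg: V_out = 29.0 × 12.42/(4.42 + 12.42) = 29.0 × 0.7375 = 21.39 V.

V_out ≈ 21.4 V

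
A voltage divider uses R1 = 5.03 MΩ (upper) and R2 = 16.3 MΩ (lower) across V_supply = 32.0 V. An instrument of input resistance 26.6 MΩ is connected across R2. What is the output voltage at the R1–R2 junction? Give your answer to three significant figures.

V_out ≈ 21.4 V

The load sits in parallel with R2, giving an effective lower resistance R2' = R2·R_L/(R2+R_L) = 10.11 MΩ.
Then V_out = V_supply · R2'/(R1 + R2') = 32.0 × 10.11/15.14 = 21.37 V.
(Unloaded it would be 24.5 V; the load pulls it down.)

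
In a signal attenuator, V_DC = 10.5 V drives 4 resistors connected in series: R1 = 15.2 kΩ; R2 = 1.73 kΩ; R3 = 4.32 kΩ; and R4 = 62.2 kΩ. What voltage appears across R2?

Total series resistance ΣR = 15.2 + 1.73 + 4.32 + 62.2 = 83.45 kΩ.
Voltage divider: V = V_DC · (1.730 / 83.45) = 10.5 × 0.02073 = 0.2177 V.

V ≈ 0.218 V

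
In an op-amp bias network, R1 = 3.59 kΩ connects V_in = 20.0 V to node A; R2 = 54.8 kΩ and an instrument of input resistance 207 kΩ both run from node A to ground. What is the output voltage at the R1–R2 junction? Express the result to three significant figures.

V_out ≈ 18.5 V

First combine the lower leg with the load: R2 ‖ R_L = 43.33 kΩ.
Voltage divider with the loaded lower leg: V_out = 20.0 × 43.33/(3.59 + 43.33) = 20.0 × 0.9235 = 18.47 V.
(Unloaded it would be 18.8 V; the load pulls it down.)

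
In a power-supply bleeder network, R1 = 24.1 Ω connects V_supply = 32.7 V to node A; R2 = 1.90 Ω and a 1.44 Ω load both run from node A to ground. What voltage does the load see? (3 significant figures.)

V_out ≈ 1.07 V

The load sits in parallel with R2, giving an effective lower resistance R2' = R2·R_L/(R2+R_L) = 0.8192 Ω.
Voltage divider with the loaded lower leg: V_out = 32.7 × 0.8192/(24.1 + 0.8192) = 32.7 × 0.03287 = 1.075 V.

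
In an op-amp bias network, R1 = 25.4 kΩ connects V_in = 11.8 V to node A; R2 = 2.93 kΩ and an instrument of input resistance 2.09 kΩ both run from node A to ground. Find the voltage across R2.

V_out ≈ 0.541 V

First combine the lower leg with the load: R2 ‖ R_L = 1.220 kΩ.
Voltage divider with the loaded lower leg: V_out = 11.8 × 1.220/(25.4 + 1.220) = 11.8 × 0.04583 = 0.5407 V.
(Unloaded it would be 1.22 V; the load pulls it down.)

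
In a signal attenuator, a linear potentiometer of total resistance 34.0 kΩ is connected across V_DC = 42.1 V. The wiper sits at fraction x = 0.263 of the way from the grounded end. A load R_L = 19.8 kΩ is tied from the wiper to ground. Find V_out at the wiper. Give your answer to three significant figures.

V_out ≈ 8.31 V

The pot divides into 25.06 kΩ above the wiper and 8.942 kΩ below.
R_L loads the lower segment: effective lower R = 6.160 kΩ.
Loaded-divider output: V_out = 42.1 × 0.1973 = 8.307 V.
(Unloaded: V_out = x·V_DC = 11.1 V.)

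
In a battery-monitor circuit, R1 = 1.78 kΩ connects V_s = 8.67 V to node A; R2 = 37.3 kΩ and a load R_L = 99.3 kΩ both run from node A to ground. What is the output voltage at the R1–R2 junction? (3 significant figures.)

V_out ≈ 8.14 V

First combine the lower leg with the load: R2 ‖ R_L = 27.11 kΩ.
Voltage divider with the loaded lower leg: V_out = 8.67 × 27.11/(1.78 + 27.11) = 8.67 × 0.9384 = 8.136 V.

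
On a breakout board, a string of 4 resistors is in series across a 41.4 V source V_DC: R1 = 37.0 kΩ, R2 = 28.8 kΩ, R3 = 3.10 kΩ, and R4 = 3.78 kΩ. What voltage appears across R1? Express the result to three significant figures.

Total series resistance ΣR = 37.0 + 28.8 + 3.10 + 3.78 = 72.68 kΩ.
V = V_DC · R/ΣR = 41.4 × 0.5091 = 21.08 V.

V ≈ 21.1 V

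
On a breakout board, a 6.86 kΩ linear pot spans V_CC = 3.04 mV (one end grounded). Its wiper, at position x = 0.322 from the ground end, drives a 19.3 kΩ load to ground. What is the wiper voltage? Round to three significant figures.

V_out ≈ 0.908 mV

The pot divides into 4.651 kΩ above the wiper and 2.209 kΩ below.
(x·R_p) ‖ R_L = 1.982 kΩ.
V_out = 3.04 × 1.982/(4.651 + 1.982) = 0.9084 mV.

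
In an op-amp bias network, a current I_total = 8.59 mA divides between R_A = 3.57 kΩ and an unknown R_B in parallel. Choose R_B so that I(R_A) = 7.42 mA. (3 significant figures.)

R_B ≈ 22.6 kΩ

The fraction through R_A equals R_B/(R_A+R_B).
With f = 0.8638, R_B = R_A · f/(1−f) = 3.57 × 6.342 = 22.64 kΩ.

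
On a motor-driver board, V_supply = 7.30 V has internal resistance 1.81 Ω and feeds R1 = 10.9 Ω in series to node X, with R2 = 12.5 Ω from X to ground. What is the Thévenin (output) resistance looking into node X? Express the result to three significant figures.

R_th ≈ 6.30 Ω

R1' = 1.81 + 10.9 = 12.71 Ω (source resistance + R1).
Zeroing V_supply shorts the top of R1' to ground, so R_th = R1' ‖ R2 = 6.302 Ω.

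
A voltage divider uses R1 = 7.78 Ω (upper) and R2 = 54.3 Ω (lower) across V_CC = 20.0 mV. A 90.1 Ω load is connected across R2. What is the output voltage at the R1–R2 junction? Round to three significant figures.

V_out ≈ 16.3 mV

R2 ‖ R_L = (54.3 × 90.1)/(54.3 + 90.1) = 33.88 Ω.
Now apply the divider: V_out = 20.0 × 0.8133 = 16.27 mV.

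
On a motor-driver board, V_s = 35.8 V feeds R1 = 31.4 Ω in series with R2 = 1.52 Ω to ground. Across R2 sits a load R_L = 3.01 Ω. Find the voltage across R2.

The load sits in parallel with R2, giving an effective lower resistance R2' = R2·R_L/(R2+R_L) = 1.010 Ω.
Now apply the divider: V_out = 35.8 × 0.03116 = 1.116 V.

V_out ≈ 1.12 V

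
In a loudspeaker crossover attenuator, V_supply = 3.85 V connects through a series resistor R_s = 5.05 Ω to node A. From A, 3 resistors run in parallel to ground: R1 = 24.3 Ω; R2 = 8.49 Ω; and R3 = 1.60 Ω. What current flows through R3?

Parallel bank: R_p = 1/(1/24.3 + 1/8.49 + 1/1.60) = 1.276 Ω.
Node voltage V_A = V_supply · R_p/(R_s + R_p) = 3.85 × 0.2017 = 0.7764 V.
Branch current I = V_A/R3 = 0.7764/1.60 = 0.4852 A.

I ≈ 0.485 A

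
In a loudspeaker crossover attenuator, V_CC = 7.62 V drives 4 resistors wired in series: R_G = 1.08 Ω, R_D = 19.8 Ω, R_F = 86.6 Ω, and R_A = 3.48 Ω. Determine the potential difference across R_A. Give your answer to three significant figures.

V ≈ 0.239 V

Series total: ΣR = 1.08 + 19.8 + 86.6 + 3.48 = 111.0 Ω.
Voltage divider: V = V_CC · (3.480 / 111.0) = 7.62 × 0.03136 = 0.2390 V.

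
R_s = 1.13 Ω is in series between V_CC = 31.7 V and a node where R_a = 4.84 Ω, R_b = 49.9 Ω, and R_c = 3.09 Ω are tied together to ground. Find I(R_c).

I ≈ 6.33 A

Parallel bank: R_p = 1/(1/4.84 + 1/49.9 + 1/3.09) = 1.817 Ω.
V_A = 31.7 × 1.817/2.947 = 19.55 V.
Branch current I = V_A/R_c = 19.55/3.09 = 6.326 A.
(Equivalently: I_total = 10.76 A, then current-divider fraction G_k/ΣG = 0.5881.)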